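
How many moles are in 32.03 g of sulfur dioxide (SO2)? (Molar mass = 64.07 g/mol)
Moles = 32.03 g ÷ 64.07 g/mol = 0.4999 mol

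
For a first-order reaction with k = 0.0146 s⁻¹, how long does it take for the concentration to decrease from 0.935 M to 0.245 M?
91.73 s

From ln[A] = ln[A]₀ - k·t: t = ln([A]₀/[A])/k = ln(0.935/0.245)/0.0146 = ln(3.8163)/0.0146 = 1.3393/0.0146 = 91.73 s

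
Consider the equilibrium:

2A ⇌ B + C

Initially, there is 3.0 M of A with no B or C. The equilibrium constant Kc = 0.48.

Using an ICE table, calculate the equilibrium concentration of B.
[B] = 0.871 M

ICE: [A] = 3.0 − 2x, [B] = [C] = x.
Kc = x²/(3.0 − 2x)² = 0.48 ⇒ √Kc = x/(3.0 − 2x).
x = √0.48·3.0/(1 + 2√0.48) = 0.69282·3.0/2.3856 = 0.87124.
[B] = x = 0.871 M.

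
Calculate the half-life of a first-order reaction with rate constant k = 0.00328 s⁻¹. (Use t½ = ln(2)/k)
211.33 s

t½ = ln(2)/k = 0.6931/0.00328 = 211.33 s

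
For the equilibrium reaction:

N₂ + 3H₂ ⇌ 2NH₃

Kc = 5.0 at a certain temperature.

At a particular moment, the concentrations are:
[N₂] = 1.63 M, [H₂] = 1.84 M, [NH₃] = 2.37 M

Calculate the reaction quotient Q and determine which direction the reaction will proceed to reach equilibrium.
Q = 0.553, Q < K, reaction proceeds forward (toward products)

Q = ([NH₃]^2) / ([N₂] × [H₂]^3)
  = ((2.37)^2) / ((1.63)·(1.84)^3) = 5.6169/10.154 = 0.5532
Since Q = 0.5532 < Kc = 5.0, the reaction proceeds forward (toward products) to reach equilibrium.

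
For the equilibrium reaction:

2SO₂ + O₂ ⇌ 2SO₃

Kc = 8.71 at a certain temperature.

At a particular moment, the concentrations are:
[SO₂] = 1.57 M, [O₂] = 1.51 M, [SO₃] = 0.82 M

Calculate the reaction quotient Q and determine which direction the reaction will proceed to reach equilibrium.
Q = 0.181, Q < K, reaction proceeds forward (toward products)

Q = ([SO₃]^2) / ([SO₂]^2 × [O₂])
  = ((0.82)^2) / ((1.57)^2·(1.51)) = 0.6724/3.722 = 0.1807
Since Q = 0.1807 < Kc = 8.71, the reaction proceeds forward (toward products) to reach equilibrium.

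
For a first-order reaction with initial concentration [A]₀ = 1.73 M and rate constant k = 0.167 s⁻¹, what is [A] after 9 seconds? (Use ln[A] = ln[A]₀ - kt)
0.3849 M

ln[A] = ln[A]₀ - k·t = ln(1.73) - (0.167)·(9) = 0.5481 - 1.5030 = -0.9549
[A] = e^(-0.9549) = 0.3849 M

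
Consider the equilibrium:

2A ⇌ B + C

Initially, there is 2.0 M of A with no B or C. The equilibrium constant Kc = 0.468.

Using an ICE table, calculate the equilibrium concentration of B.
[B] = 0.578 M

ICE: [A] = 2.0 − 2x, [B] = [C] = x.
Kc = x²/(2.0 − 2x)² = 0.468 ⇒ √Kc = x/(2.0 − 2x).
x = √0.468·2.0/(1 + 2√0.468) = 0.68411·2.0/2.3682 = 0.57774.
[B] = x = 0.578 M.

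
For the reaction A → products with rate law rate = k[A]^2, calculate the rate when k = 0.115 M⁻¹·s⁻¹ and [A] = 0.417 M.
0.02 M/s

rate = k·[A]^2 = 0.115·(0.417)^2 = 0.115·0.173889 = 0.02 M/s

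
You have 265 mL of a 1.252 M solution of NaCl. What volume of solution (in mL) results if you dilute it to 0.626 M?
Using M₁V₁ = M₂V₂:
1.252 × 265 = 0.626 × V₂
V₂ = (1.252 × 265) / 0.626 = 530 mL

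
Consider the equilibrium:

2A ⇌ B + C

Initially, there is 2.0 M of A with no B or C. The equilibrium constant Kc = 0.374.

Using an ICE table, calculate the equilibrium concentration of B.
[B] = 0.550 M

ICE: [A] = 2.0 − 2x, [B] = [C] = x.
Kc = x²/(2.0 − 2x)² = 0.374 ⇒ √Kc = x/(2.0 − 2x).
x = √0.374·2.0/(1 + 2√0.374) = 0.61156·2.0/2.2231 = 0.55018.
[B] = x = 0.550 M.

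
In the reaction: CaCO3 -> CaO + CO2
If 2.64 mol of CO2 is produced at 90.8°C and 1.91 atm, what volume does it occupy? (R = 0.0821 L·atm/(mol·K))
T = 90.8°C + 273.15 = 363.95 K
V = nRT/P = (2.64 × 0.0821 × 363.95) / 1.91
V = 41.30 L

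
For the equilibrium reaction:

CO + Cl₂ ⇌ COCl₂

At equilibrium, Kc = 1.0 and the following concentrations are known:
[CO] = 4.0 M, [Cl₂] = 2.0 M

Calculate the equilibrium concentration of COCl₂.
[COCl₂] = 8.0000 M

Kc = ([COCl₂]) / ([CO] × [Cl₂]) = 1.0
[COCl₂]^1 = Kc · (reactant terms)/(other product terms) = 1.0 · 8 / 1 = 8
[COCl₂] = 8.0000 M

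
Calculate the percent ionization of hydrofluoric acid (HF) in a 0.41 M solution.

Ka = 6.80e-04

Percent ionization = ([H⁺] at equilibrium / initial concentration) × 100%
Percent ionization = 3.99%

Let x = [H⁺]. Ka = x²/(C - x) ⇒ x² + (6.80e-04)x - (6.80e-04)(0.41) = 0. x = 1.6361e-02. Percent = (1.6361e-02/0.41) × 100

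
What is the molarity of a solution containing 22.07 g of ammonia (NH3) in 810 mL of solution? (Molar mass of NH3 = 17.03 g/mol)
Moles of NH3 = 22.07 g ÷ 17.03 g/mol = 1.29595 mol
Volume = 810 mL = 0.81 L
Molarity = 1.29595 mol ÷ 0.81 L = 1.6 M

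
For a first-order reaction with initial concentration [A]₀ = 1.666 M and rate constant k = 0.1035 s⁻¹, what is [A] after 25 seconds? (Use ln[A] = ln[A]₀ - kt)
0.1253 M

ln[A] = ln[A]₀ - k·t = ln(1.666) - (0.1035)·(25) = 0.5104 - 2.5875 = -2.0771
[A] = e^(-2.0771) = 0.1253 M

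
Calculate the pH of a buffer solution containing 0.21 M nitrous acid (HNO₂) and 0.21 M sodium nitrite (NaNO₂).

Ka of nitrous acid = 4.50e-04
pH = 3.35

pKa = -log(4.50e-04) = 3.35. pH = pKa + log([A⁻]/[HA]) = 3.35 + log(0.21/0.21)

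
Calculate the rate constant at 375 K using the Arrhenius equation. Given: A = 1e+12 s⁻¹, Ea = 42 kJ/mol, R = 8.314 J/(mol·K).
1.41e+06 s⁻¹

k = A·exp(-Ea/(R·T)) = 1e+12·exp(-42000/(8.314·375)) = 1e+12·exp(-13.4713) = 1e+12·1.4109e-06 = 1.41e+06 s⁻¹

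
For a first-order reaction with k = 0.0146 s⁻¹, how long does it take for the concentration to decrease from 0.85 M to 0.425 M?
47.48 s

From ln[A] = ln[A]₀ - k·t: t = ln([A]₀/[A])/k = ln(0.85/0.425)/0.0146 = ln(2.0000)/0.0146 = 0.6931/0.0146 = 47.48 s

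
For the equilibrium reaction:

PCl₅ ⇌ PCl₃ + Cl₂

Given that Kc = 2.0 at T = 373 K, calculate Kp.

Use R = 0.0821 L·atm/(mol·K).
K_p = 61.2466

Δn = (moles gaseous products) − (moles gaseous reactants) = 1
T = 373 K; RT = 0.0821 × 373 = 30.6233
Kp = Kc·(RT)^Δn = 2.0 × (30.6233)^1 = 2.0 × 30.6233 = 61.2466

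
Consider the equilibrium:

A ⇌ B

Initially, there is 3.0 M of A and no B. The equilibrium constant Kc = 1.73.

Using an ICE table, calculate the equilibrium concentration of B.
[B] = 1.901 M

ICE: [A] = 3.0 − x, [B] = x.
Kc = x/(3.0 − x) = 1.73 ⇒ x = 1.73·3.0/(1 + 1.73) = 5.19/2.73 = 1.901.
[B] = x = 1.901 M.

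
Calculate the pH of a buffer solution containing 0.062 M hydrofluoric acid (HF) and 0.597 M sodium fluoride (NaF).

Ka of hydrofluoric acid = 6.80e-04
pH = 4.15

pKa = -log(6.80e-04) = 3.17. pH = pKa + log([A⁻]/[HA]) = 3.17 + log(0.597/0.062)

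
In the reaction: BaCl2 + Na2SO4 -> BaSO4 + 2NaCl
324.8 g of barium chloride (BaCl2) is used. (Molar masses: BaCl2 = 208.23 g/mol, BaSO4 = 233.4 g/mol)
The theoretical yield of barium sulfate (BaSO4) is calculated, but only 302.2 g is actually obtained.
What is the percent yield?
Moles of BaCl2 = 324.8 g ÷ 208.23 g/mol = 1.55981 mol
Mole ratio: 1 mol BaSO4 / 1 mol BaCl2
Moles of BaSO4 = 1.55981 × (1/1) = 1.55981 mol
Theoretical yield = 1.55981 mol × 233.4 g/mol = 364.06 g
Actual yield = 302.2 g
Percent yield = (302.2 / 364.06) × 100% = 83.0%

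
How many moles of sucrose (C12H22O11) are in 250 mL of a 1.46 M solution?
Moles = Molarity × Volume (L)
Moles = 1.46 M × 0.25 L = 0.365 mol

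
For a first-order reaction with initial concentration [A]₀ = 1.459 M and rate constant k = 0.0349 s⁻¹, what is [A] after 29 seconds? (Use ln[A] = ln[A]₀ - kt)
0.5303 M

ln[A] = ln[A]₀ - k·t = ln(1.459) - (0.0349)·(29) = 0.3778 - 1.0121 = -0.6343
[A] = e^(-0.6343) = 0.5303 M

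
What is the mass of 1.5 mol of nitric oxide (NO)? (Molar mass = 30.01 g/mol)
Mass = 1.5 mol × 30.01 g/mol = 45.02 g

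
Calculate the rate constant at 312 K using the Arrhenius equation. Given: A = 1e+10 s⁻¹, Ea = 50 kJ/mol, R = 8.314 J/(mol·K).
4.25e+01 s⁻¹

k = A·exp(-Ea/(R·T)) = 1e+10·exp(-50000/(8.314·312)) = 1e+10·exp(-19.2755) = 1e+10·4.2537e-09 = 4.25e+01 s⁻¹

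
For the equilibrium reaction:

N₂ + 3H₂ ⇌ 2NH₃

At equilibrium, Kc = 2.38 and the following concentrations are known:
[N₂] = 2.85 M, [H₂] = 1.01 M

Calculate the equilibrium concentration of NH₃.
[NH₃] = 2.6436 M

Kc = ([NH₃]^2) / ([N₂] × [H₂]^3) = 2.38
[NH₃]^2 = Kc · (reactant terms)/(other product terms) = 2.38 · 2.9364 / 1 = 6.9885
[NH₃] = (6.9885)^(1/2) = 2.6436 M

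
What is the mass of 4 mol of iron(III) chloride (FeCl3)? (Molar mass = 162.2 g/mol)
Mass = 4 mol × 162.2 g/mol = 648.8 g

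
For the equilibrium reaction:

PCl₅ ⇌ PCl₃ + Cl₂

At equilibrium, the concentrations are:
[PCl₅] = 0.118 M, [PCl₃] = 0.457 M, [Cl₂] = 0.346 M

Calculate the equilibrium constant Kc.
K_c = 1.3400

Kc = ([PCl₃] × [Cl₂]) / ([PCl₅])
   = ((0.457)·(0.346)) / ((0.118))
   = 0.15812 / 0.118 = 1.3400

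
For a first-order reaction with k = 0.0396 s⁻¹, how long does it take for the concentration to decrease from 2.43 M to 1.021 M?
21.90 s

From ln[A] = ln[A]₀ - k·t: t = ln([A]₀/[A])/k = ln(2.43/1.021)/0.0396 = ln(2.3800)/0.0396 = 0.8671/0.0396 = 21.90 s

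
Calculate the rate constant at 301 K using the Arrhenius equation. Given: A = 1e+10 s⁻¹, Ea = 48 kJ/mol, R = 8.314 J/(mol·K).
4.68e+01 s⁻¹

k = A·exp(-Ea/(R·T)) = 1e+10·exp(-48000/(8.314·301)) = 1e+10·exp(-19.1807) = 1e+10·4.6765e-09 = 4.68e+01 s⁻¹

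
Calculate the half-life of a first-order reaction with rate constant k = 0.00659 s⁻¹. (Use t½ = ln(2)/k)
105.18 s

t½ = ln(2)/k = 0.6931/0.00659 = 105.18 s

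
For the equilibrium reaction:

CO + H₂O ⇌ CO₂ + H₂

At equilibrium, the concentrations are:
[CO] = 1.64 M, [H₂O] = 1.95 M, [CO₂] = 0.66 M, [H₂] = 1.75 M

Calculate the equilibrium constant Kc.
K_c = 0.3612

Kc = ([CO₂] × [H₂]) / ([CO] × [H₂O])
   = ((0.66)·(1.75)) / ((1.64)·(1.95))
   = 1.155 / 3.198 = 0.3612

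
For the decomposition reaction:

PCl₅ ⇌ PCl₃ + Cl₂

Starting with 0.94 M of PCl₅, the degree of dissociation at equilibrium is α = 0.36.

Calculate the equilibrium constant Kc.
K_c = 0.1903

x = α·[A]₀ = 0.36 × 0.94 = 0.3384 M dissociated.
At eq: [PCl₅] = 0.94 − 0.3384 = 0.6016 M; [PCl₃] = [Cl₂] = x = 0.3384 M.
Kc = [PCl₃][Cl₂]/[PCl₅] = (0.3384)²/0.6016 = 0.1903.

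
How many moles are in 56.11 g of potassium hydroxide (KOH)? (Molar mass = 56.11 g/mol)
Moles = 56.11 g ÷ 56.11 g/mol = 1 mol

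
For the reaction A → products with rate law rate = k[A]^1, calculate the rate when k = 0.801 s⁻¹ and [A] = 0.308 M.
0.2467 M/s

rate = k·[A]^1 = 0.801·(0.308)^1 = 0.801·0.308 = 0.2467 M/s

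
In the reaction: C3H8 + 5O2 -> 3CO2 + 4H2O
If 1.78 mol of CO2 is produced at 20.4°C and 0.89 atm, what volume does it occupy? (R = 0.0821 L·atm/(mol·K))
T = 20.4°C + 273.15 = 293.55 K
V = nRT/P = (1.78 × 0.0821 × 293.55) / 0.89
V = 48.20 L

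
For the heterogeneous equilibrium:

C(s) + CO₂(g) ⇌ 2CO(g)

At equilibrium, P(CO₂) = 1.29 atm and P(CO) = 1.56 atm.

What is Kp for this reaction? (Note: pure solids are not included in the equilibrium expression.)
K_p = 1.887

Solid C is excluded.
Kp = P(CO)²/P(CO₂) = (1.56)²/1.29 = 2.434/1.29 = 1.887.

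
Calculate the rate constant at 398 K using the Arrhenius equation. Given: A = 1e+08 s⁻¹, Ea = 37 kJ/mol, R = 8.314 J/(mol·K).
1.39e+03 s⁻¹

k = A·exp(-Ea/(R·T)) = 1e+08·exp(-37000/(8.314·398)) = 1e+08·exp(-11.1817) = 1e+08·1.3926e-05 = 1.39e+03 s⁻¹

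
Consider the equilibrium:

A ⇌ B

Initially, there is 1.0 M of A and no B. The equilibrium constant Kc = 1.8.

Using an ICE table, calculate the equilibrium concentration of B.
[B] = 0.643 M

ICE: [A] = 1.0 − x, [B] = x.
Kc = x/(1.0 − x) = 1.8 ⇒ x = 1.8·1.0/(1 + 1.8) = 1.8/2.8 = 0.6429.
[B] = x = 0.643 M.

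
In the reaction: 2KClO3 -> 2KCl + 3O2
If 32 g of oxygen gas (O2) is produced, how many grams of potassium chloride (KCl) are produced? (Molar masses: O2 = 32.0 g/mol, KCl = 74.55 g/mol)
Moles of O2 = 32 g ÷ 32.0 g/mol = 1 mol
Mole ratio: 2 mol KCl / 3 mol O2
Moles of KCl = 1 × (2/3) = 0.666667 mol
Mass of KCl = 0.666667 mol × 74.55 g/mol = 49.7 g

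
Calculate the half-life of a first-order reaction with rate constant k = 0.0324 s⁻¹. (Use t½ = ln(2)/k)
21.39 s

t½ = ln(2)/k = 0.6931/0.0324 = 21.39 s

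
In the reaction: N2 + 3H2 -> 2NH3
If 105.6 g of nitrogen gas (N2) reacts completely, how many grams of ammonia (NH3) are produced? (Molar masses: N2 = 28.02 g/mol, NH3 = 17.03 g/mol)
Moles of N2 = 105.6 g ÷ 28.02 g/mol = 3.76874 mol
Mole ratio: 2 mol NH3 / 1 mol N2
Moles of NH3 = 3.76874 × (2/1) = 7.53747 mol
Mass of NH3 = 7.53747 mol × 17.03 g/mol = 128.4 g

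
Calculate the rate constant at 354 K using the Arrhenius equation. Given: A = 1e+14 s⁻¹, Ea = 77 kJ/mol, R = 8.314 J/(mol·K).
4.34e+02 s⁻¹

k = A·exp(-Ea/(R·T)) = 1e+14·exp(-77000/(8.314·354)) = 1e+14·exp(-26.1624) = 1e+14·4.3433e-12 = 4.34e+02 s⁻¹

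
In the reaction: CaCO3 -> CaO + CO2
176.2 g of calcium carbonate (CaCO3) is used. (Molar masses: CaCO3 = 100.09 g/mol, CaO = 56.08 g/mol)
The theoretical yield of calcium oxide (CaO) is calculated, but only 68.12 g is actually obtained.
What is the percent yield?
Moles of CaCO3 = 176.2 g ÷ 100.09 g/mol = 1.76042 mol
Mole ratio: 1 mol CaO / 1 mol CaCO3
Moles of CaO = 1.76042 × (1/1) = 1.76042 mol
Theoretical yield = 1.76042 mol × 56.08 g/mol = 98.724 g
Actual yield = 68.12 g
Percent yield = (68.12 / 98.724) × 100% = 69.0%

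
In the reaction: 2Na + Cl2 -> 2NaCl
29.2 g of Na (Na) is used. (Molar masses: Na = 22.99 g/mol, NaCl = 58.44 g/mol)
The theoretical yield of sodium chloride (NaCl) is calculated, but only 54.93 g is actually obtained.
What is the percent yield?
Moles of Na = 29.2 g ÷ 22.99 g/mol = 1.27012 mol
Mole ratio: 2 mol NaCl / 2 mol Na
Moles of NaCl = 1.27012 × (2/2) = 1.27012 mol
Theoretical yield = 1.27012 mol × 58.44 g/mol = 74.226 g
Actual yield = 54.93 g
Percent yield = (54.93 / 74.226) × 100% = 74.0%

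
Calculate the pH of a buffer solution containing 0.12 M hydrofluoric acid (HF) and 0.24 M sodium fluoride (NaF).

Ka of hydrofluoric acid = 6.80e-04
pH = 3.47

pKa = -log(6.80e-04) = 3.17. pH = pKa + log([A⁻]/[HA]) = 3.17 + log(0.24/0.12)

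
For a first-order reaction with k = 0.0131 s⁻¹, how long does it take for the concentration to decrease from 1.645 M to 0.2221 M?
152.85 s

From ln[A] = ln[A]₀ - k·t: t = ln([A]₀/[A])/k = ln(1.645/0.2221)/0.0131 = ln(7.4066)/0.0131 = 2.0024/0.0131 = 152.85 s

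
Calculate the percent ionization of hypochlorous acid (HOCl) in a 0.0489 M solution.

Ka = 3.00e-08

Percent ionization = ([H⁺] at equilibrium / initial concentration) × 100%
Percent ionization = 0.0783%

Let x = [H⁺]. Ka = x²/(C - x) ⇒ x² + (3.00e-08)x - (3.00e-08)(0.0489) = 0. x = 3.8286e-05. Percent = (3.8286e-05/0.0489) × 100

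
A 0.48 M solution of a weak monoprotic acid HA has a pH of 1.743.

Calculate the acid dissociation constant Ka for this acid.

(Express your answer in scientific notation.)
K_a = 7.07e-04

[H⁺] = 10^(−pH) = 10^(−1.743) = 1.807e-02 M. For HA ⇌ H⁺ + A⁻, Ka = x²/(C − x) = (1.807e-02)²/(0.48 − 1.807e-02) = 7.07e-04.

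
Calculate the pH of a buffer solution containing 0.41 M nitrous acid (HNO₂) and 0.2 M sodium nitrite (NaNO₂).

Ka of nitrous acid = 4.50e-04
pH = 3.04

pKa = -log(4.50e-04) = 3.35. pH = pKa + log([A⁻]/[HA]) = 3.35 + log(0.2/0.41)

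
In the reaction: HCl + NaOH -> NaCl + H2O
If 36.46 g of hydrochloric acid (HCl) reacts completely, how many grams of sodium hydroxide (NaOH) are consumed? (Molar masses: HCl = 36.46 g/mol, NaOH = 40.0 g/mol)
Moles of HCl = 36.46 g ÷ 36.46 g/mol = 1 mol
Mole ratio: 1 mol NaOH / 1 mol HCl
Moles of NaOH = 1 × (1/1) = 1 mol
Mass of NaOH = 1 mol × 40.0 g/mol = 40 g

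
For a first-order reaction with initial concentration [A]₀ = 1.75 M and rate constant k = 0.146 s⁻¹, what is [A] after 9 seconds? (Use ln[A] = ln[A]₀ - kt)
0.4703 M

ln[A] = ln[A]₀ - k·t = ln(1.75) - (0.146)·(9) = 0.5596 - 1.3140 = -0.7544
[A] = e^(-0.7544) = 0.4703 M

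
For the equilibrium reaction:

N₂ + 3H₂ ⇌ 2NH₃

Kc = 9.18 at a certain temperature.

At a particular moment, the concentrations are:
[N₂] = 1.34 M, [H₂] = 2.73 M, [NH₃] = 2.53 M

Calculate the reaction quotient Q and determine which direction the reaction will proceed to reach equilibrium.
Q = 0.235, Q < K, reaction proceeds forward (toward products)

Q = ([NH₃]^2) / ([N₂] × [H₂]^3)
  = ((2.53)^2) / ((1.34)·(2.73)^3) = 6.4009/27.264 = 0.2348
Since Q = 0.2348 < Kc = 9.18, the reaction proceeds forward (toward products) to reach equilibrium.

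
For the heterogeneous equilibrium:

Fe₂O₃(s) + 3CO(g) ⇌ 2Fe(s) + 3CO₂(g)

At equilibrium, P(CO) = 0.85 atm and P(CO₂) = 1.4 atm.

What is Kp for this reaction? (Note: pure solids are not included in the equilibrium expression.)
K_p = 4.468

Solids (Fe₂O₃, Fe) are excluded.
Kp = P(CO₂)³/P(CO)³ = (1.4)³/(0.85)³ = 2.744/0.6141 = 4.468.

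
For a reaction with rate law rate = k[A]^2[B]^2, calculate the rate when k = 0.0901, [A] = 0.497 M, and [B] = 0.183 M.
0.0007453 M/s

rate = k·[A]^2·[B]^2 = 0.0901·(0.497)^2·(0.183)^2 = 0.0901·0.247009·0.033489 = 0.0007453 M/s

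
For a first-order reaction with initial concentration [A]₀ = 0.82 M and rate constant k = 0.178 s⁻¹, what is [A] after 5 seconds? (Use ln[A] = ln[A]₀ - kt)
0.3367 M

ln[A] = ln[A]₀ - k·t = ln(0.82) - (0.178)·(5) = -0.1985 - 0.8900 = -1.0885
[A] = e^(-1.0885) = 0.3367 M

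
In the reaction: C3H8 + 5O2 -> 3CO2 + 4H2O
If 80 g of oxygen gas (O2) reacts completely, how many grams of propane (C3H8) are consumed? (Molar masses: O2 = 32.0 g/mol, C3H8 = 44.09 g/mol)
Moles of O2 = 80 g ÷ 32.0 g/mol = 2.5 mol
Mole ratio: 1 mol C3H8 / 5 mol O2
Moles of C3H8 = 2.5 × (1/5) = 0.5 mol
Mass of C3H8 = 0.5 mol × 44.09 g/mol = 22.05 g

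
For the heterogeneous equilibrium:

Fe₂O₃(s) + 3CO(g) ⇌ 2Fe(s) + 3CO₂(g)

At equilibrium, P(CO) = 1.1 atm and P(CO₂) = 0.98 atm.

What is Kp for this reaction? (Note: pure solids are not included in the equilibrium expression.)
K_p = 0.707

Solids (Fe₂O₃, Fe) are excluded.
Kp = P(CO₂)³/P(CO)³ = (0.98)³/(1.1)³ = 0.9412/1.331 = 0.707.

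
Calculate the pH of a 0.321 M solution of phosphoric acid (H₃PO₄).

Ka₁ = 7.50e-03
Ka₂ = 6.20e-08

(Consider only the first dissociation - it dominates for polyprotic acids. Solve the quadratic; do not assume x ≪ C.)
pH = 1.34

x² + Ka₁·x − Ka₁·C = 0 with Ka₁ = 7.50e-03, C = 0.321.
x = (−Ka₁ + √(Ka₁² + 4·Ka₁·C))/2 = 4.5459e-02 M, so pH = 1.34.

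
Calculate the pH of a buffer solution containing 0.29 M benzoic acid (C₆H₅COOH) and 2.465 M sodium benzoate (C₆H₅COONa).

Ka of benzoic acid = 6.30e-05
pH = 5.13

pKa = -log(6.30e-05) = 4.20. pH = pKa + log([A⁻]/[HA]) = 4.20 + log(2.465/0.29)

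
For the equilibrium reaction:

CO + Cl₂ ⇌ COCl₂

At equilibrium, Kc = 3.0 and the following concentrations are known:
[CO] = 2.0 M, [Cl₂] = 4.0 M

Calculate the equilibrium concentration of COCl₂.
[COCl₂] = 24.0000 M

Kc = ([COCl₂]) / ([CO] × [Cl₂]) = 3.0
[COCl₂]^1 = Kc · (reactant terms)/(other product terms) = 3.0 · 8 / 1 = 24
[COCl₂] = 24.0000 M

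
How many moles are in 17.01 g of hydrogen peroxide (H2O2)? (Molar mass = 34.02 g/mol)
Moles = 17.01 g ÷ 34.02 g/mol = 0.5 mol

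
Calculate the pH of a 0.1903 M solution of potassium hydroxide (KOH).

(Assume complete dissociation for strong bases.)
pH = 13.28

[OH⁻] = 0.1903 M for strong base. pOH = -log[OH⁻] = 0.72, pH = 14 - pOH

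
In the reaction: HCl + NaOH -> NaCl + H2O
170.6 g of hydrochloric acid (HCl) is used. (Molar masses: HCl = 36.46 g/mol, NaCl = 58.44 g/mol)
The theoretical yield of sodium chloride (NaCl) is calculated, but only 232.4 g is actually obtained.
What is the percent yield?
Moles of HCl = 170.6 g ÷ 36.46 g/mol = 4.6791 mol
Mole ratio: 1 mol NaCl / 1 mol HCl
Moles of NaCl = 4.6791 × (1/1) = 4.6791 mol
Theoretical yield = 4.6791 mol × 58.44 g/mol = 273.45 g
Actual yield = 232.4 g
Percent yield = (232.4 / 273.45) × 100% = 85.0%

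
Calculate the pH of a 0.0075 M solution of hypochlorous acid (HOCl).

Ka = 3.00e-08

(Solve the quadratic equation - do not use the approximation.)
pH = 4.82

x² + Ka×x - Ka×C = 0. Using quadratic formula: [H⁺] = 1.4985e-05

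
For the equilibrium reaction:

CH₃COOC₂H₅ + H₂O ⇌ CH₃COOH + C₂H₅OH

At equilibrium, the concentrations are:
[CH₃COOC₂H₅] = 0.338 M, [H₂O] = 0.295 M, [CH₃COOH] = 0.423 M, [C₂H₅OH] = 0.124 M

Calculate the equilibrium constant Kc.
K_c = 0.5260

Kc = ([CH₃COOH] × [C₂H₅OH]) / ([CH₃COOC₂H₅] × [H₂O])
   = ((0.423)·(0.124)) / ((0.338)·(0.295))
   = 0.052452 / 0.09971 = 0.5260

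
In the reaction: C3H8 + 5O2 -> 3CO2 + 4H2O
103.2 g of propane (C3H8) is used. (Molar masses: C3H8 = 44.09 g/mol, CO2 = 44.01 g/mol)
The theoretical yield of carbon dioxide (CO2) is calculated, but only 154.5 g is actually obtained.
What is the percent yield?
Moles of C3H8 = 103.2 g ÷ 44.09 g/mol = 2.34067 mol
Mole ratio: 3 mol CO2 / 1 mol C3H8
Moles of CO2 = 2.34067 × (3/1) = 7.022 mol
Theoretical yield = 7.022 mol × 44.01 g/mol = 309.04 g
Actual yield = 154.5 g
Percent yield = (154.5 / 309.04) × 100% = 50.0%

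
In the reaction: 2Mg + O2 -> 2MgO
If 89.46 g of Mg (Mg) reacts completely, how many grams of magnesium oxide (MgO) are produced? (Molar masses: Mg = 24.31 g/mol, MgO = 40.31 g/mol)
Moles of Mg = 89.46 g ÷ 24.31 g/mol = 3.67997 mol
Mole ratio: 2 mol MgO / 2 mol Mg
Moles of MgO = 3.67997 × (2/2) = 3.67997 mol
Mass of MgO = 3.67997 mol × 40.31 g/mol = 148.3 g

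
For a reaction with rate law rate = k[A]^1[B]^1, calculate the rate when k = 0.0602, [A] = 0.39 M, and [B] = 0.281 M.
0.006597 M/s

rate = k·[A]^1·[B]^1 = 0.0602·(0.39)^1·(0.281)^1 = 0.0602·0.39·0.281 = 0.006597 M/s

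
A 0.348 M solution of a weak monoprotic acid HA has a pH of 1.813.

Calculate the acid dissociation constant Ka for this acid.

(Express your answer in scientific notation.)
K_a = 7.11e-04

[H⁺] = 10^(−pH) = 10^(−1.813) = 1.538e-02 M. For HA ⇌ H⁺ + A⁻, Ka = x²/(C − x) = (1.538e-02)²/(0.348 − 1.538e-02) = 7.11e-04.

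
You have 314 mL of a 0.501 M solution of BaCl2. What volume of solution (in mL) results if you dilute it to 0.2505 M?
Using M₁V₁ = M₂V₂:
0.501 × 314 = 0.2505 × V₂
V₂ = (0.501 × 314) / 0.2505 = 628 mL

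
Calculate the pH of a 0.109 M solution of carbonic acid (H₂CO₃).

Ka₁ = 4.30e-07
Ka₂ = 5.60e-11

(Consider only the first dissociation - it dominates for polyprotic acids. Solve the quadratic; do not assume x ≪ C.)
pH = 3.66

x² + Ka₁·x − Ka₁·C = 0 with Ka₁ = 4.30e-07, C = 0.109.
x = (−Ka₁ + √(Ka₁² + 4·Ka₁·C))/2 = 2.1628e-04 M, so pH = 3.66.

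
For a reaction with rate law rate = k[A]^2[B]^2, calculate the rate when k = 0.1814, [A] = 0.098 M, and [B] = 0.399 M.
0.0002774 M/s

rate = k·[A]^2·[B]^2 = 0.1814·(0.098)^2·(0.399)^2 = 0.1814·0.009604·0.159201 = 0.0002774 M/s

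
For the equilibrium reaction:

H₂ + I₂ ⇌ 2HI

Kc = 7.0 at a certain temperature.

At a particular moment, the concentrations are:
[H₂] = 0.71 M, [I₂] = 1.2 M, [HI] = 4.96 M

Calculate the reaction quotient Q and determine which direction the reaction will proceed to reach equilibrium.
Q = 28.875, Q > K, reaction proceeds reverse (toward reactants)

Q = ([HI]^2) / ([H₂] × [I₂])
  = ((4.96)^2) / ((0.71)·(1.2)) = 24.602/0.852 = 28.88
Since Q = 28.88 > Kc = 7.0, the reaction proceeds reverse (toward reactants) to reach equilibrium.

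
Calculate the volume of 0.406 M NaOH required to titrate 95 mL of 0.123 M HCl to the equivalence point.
V_{base} = 28.8 mL

At equivalence: moles acid = moles base.
moles HCl = 0.123 M × 0.095 L = 0.011685 mol
V_NaOH = 0.011685 mol ÷ 0.406 M = 0.02878 L = 28.8 mL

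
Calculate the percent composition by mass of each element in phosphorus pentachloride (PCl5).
P: 14.87%, Cl: 85.13%

Molar mass of PCl5 = 208.22 g/mol
% P = (1 × 30.97) / 208.22 × 100% = 30.97 / 208.22 × 100% = 14.87%
% Cl = (5 × 35.45) / 208.22 × 100% = 177.25 / 208.22 × 100% = 85.13%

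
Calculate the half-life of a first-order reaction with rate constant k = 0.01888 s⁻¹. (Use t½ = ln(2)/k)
36.71 s

t½ = ln(2)/k = 0.6931/0.01888 = 36.71 s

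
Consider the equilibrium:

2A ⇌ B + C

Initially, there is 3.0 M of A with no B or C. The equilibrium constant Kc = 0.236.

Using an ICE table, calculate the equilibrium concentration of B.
[B] = 0.739 M

ICE: [A] = 3.0 − 2x, [B] = [C] = x.
Kc = x²/(3.0 − 2x)² = 0.236 ⇒ √Kc = x/(3.0 − 2x).
x = √0.236·3.0/(1 + 2√0.236) = 0.4858·3.0/1.9716 = 0.7392.
[B] = x = 0.739 M.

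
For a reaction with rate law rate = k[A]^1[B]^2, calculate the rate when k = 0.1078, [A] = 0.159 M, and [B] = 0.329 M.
0.001855 M/s

rate = k·[A]^1·[B]^2 = 0.1078·(0.159)^1·(0.329)^2 = 0.1078·0.159·0.108241 = 0.001855 M/s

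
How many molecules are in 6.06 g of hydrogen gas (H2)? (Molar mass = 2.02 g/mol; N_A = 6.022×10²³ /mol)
Moles = 6.06 g ÷ 2.02 g/mol = 3 mol
Molecules = 3 mol × 6.022×10²³ /mol = 1.807e+24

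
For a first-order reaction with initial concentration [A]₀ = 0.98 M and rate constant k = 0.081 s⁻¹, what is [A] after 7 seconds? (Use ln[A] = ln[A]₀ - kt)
0.5559 M

ln[A] = ln[A]₀ - k·t = ln(0.98) - (0.081)·(7) = -0.0202 - 0.5670 = -0.5872
[A] = e^(-0.5872) = 0.5559 M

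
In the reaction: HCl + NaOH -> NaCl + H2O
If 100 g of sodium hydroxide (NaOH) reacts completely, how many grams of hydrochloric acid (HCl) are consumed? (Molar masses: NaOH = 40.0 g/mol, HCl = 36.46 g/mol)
Moles of NaOH = 100 g ÷ 40.0 g/mol = 2.5 mol
Mole ratio: 1 mol HCl / 1 mol NaOH
Moles of HCl = 2.5 × (1/1) = 2.5 mol
Mass of HCl = 2.5 mol × 36.46 g/mol = 91.15 g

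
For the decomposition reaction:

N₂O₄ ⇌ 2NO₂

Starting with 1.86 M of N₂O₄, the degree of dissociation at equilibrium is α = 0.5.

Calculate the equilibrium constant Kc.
K_c = 3.7200

x = α·[A]₀ = 0.5 × 1.86 = 0.93 M dissociated.
At eq: [N₂O₄] = 1.86 − 0.93 = 0.93 M; [NO₂] = 2x = 1.86 M.
Kc = [NO₂]²/[N₂O₄] = (1.86)²/0.93 = 3.72.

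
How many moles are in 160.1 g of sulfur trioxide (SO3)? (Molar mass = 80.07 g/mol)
Moles = 160.1 g ÷ 80.07 g/mol = 2 mol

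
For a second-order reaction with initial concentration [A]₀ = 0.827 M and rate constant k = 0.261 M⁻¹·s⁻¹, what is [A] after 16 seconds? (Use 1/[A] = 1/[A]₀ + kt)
0.1857 M

1/[A] = 1/[A]₀ + k·t = 1/0.827 + (0.261)·(16) = 1.2092 + 4.1760 = 5.3852
[A] = 1/5.3852 = 0.1857 M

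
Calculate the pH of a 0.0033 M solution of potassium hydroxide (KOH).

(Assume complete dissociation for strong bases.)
pH = 11.52

[OH⁻] = 0.0033 M for strong base. pOH = -log[OH⁻] = 2.48, pH = 14 - pOH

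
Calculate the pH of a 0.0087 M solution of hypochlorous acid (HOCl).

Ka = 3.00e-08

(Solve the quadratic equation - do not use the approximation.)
pH = 4.79

x² + Ka×x - Ka×C = 0. Using quadratic formula: [H⁺] = 1.6141e-05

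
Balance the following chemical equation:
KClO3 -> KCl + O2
Balanced equation:
2KClO3 -> 2KCl + 3O2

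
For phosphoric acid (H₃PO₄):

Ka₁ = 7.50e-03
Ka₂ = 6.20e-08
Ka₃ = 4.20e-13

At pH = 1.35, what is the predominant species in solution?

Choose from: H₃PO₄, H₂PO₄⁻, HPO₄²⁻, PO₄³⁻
H₃PO₄

pKa1 = 2.12, pKa2 = 7.21, pKa3 = 12.38. Each pKa is the crossover between adjacent species; pH = 1.35 lies in the region where H₃PO₄ predominates.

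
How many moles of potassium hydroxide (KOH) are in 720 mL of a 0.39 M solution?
Moles = Molarity × Volume (L)
Moles = 0.39 M × 0.72 L = 0.2808 mol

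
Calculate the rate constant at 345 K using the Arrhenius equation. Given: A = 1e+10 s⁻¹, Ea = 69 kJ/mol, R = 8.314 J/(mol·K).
3.57e-01 s⁻¹

k = A·exp(-Ea/(R·T)) = 1e+10·exp(-69000/(8.314·345)) = 1e+10·exp(-24.0558) = 1e+10·3.5702e-11 = 3.57e-01 s⁻¹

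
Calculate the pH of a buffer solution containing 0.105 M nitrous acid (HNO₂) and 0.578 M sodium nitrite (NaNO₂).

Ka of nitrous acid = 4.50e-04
pH = 4.09

pKa = -log(4.50e-04) = 3.35. pH = pKa + log([A⁻]/[HA]) = 3.35 + log(0.578/0.105)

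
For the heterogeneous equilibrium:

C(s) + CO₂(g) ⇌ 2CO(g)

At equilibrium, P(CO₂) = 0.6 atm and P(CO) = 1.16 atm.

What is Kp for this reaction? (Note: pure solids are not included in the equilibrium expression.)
K_p = 2.243

Solid C is excluded.
Kp = P(CO)²/P(CO₂) = (1.16)²/0.6 = 1.346/0.6 = 2.243.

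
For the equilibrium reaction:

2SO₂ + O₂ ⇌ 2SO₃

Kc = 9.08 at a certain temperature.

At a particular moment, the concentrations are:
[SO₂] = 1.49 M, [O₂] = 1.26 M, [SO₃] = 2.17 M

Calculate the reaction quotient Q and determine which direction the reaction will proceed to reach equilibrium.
Q = 1.683, Q < K, reaction proceeds forward (toward products)

Q = ([SO₃]^2) / ([SO₂]^2 × [O₂])
  = ((2.17)^2) / ((1.49)^2·(1.26)) = 4.7089/2.7973 = 1.683
Since Q = 1.683 < Kc = 9.08, the reaction proceeds forward (toward products) to reach equilibrium.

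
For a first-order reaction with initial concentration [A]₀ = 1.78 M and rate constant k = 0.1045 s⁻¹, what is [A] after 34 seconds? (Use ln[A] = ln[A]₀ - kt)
0.0510 M

ln[A] = ln[A]₀ - k·t = ln(1.78) - (0.1045)·(34) = 0.5766 - 3.5530 = -2.9764
[A] = e^(-2.9764) = 0.0510 M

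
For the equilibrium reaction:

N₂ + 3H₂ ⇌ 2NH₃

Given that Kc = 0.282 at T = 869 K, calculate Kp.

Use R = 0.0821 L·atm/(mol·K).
K_p = 5.54e-05

Δn = (moles gaseous products) − (moles gaseous reactants) = -2
T = 869 K; RT = 0.0821 × 869 = 71.3449
Kp = Kc·(RT)^Δn = 0.282 × (71.3449)^-2 = 0.282 × 0.00019646 = 5.54e-05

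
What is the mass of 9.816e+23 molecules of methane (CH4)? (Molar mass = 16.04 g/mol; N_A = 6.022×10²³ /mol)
Moles = 9.816e+23 ÷ 6.022×10²³ = 1.63002 mol
Mass = 1.63002 mol × 16.04 g/mol = 26.15 g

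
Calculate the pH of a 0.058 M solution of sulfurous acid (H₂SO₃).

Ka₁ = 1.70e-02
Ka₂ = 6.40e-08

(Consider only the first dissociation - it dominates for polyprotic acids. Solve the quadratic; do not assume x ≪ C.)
pH = 1.62

x² + Ka₁·x − Ka₁·C = 0 with Ka₁ = 1.70e-02, C = 0.058.
x = (−Ka₁ + √(Ka₁² + 4·Ka₁·C))/2 = 2.4031e-02 M, so pH = 1.62.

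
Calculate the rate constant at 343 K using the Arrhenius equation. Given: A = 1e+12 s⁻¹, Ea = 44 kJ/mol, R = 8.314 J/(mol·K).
1.99e+05 s⁻¹

k = A·exp(-Ea/(R·T)) = 1e+12·exp(-44000/(8.314·343)) = 1e+12·exp(-15.4294) = 1e+12·1.9912e-07 = 1.99e+05 s⁻¹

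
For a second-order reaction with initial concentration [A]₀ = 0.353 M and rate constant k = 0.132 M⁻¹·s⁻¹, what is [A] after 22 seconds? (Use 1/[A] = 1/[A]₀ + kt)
0.1743 M

1/[A] = 1/[A]₀ + k·t = 1/0.353 + (0.132)·(22) = 2.8329 + 2.9040 = 5.7369
[A] = 1/5.7369 = 0.1743 M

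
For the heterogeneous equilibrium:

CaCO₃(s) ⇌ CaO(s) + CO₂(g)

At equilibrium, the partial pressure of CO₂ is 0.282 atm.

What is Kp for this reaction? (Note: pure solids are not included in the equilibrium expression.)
K_p = 0.282

Solids (CaCO₃, CaO) have activity 1 and are excluded.
Kp = P(CO₂) = 0.282.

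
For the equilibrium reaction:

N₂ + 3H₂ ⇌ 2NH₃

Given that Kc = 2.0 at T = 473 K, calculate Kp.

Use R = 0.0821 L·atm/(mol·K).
K_p = 0.0013

Δn = (moles gaseous products) − (moles gaseous reactants) = -2
T = 473 K; RT = 0.0821 × 473 = 38.8333
Kp = Kc·(RT)^Δn = 2.0 × (38.8333)^-2 = 2.0 × 0.000663119 = 0.0013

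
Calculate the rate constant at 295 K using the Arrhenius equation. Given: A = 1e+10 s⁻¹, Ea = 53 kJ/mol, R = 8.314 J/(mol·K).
4.12e+00 s⁻¹

k = A·exp(-Ea/(R·T)) = 1e+10·exp(-53000/(8.314·295)) = 1e+10·exp(-21.6095) = 1e+10·4.1222e-10 = 4.12e+00 s⁻¹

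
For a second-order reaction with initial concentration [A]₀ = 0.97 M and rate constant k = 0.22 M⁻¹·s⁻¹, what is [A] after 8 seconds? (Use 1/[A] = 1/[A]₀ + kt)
0.3583 M

1/[A] = 1/[A]₀ + k·t = 1/0.97 + (0.22)·(8) = 1.0309 + 1.7600 = 2.7909
[A] = 1/2.7909 = 0.3583 M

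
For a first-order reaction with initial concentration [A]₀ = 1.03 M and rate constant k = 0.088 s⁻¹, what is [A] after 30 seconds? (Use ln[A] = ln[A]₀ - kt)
0.0735 M

ln[A] = ln[A]₀ - k·t = ln(1.03) - (0.088)·(30) = 0.0296 - 2.6400 = -2.6104
[A] = e^(-2.6104) = 0.0735 M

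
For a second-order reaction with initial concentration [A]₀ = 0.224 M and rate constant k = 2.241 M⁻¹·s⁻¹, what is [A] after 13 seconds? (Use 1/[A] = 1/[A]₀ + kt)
0.0298 M

1/[A] = 1/[A]₀ + k·t = 1/0.224 + (2.241)·(13) = 4.4643 + 29.1330 = 33.5973
[A] = 1/33.5973 = 0.0298 M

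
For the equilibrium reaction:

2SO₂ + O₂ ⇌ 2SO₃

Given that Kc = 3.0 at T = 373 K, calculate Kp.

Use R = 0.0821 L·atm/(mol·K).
K_p = 0.0980

Δn = (moles gaseous products) − (moles gaseous reactants) = -1
T = 373 K; RT = 0.0821 × 373 = 30.6233
Kp = Kc·(RT)^Δn = 3.0 × (30.6233)^-1 = 3.0 × 0.0326549 = 0.0980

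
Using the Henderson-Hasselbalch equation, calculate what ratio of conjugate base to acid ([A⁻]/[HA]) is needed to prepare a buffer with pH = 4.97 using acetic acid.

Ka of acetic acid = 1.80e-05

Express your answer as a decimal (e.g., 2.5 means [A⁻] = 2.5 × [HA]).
[A⁻]/[HA] = 1.680

pKa = −log(1.80e-05) = 4.7447. pH = pKa + log([A⁻]/[HA]). 4.97 = 4.7447 + log(ratio). log(ratio) = 4.97 − 4.7447 = 0.2253. ratio = 10^(0.2253) = 1.680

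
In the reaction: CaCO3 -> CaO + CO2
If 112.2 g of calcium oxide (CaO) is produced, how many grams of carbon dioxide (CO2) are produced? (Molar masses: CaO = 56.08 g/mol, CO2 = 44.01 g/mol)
Moles of CaO = 112.2 g ÷ 56.08 g/mol = 2.00071 mol
Mole ratio: 1 mol CO2 / 1 mol CaO
Moles of CO2 = 2.00071 × (1/1) = 2.00071 mol
Mass of CO2 = 2.00071 mol × 44.01 g/mol = 88.05 g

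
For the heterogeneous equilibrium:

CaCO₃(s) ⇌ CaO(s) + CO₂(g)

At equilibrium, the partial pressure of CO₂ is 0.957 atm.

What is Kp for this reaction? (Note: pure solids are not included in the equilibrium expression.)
K_p = 0.957

Solids (CaCO₃, CaO) have activity 1 and are excluded.
Kp = P(CO₂) = 0.957.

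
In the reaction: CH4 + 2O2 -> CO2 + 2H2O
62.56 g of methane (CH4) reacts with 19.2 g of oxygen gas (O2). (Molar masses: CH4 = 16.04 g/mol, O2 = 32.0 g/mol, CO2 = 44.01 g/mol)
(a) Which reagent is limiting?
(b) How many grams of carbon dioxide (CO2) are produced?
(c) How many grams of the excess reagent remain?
(a) O2, (b) 13.2 g, (c) 57.75 g

Moles of CH4 = 62.56 g ÷ 16.04 g/mol = 3.90025 mol
Moles of O2 = 19.2 g ÷ 32.0 g/mol = 0.6 mol
Moles ÷ coefficient: CH4: 3.90025/1 = 3.9, O2: 0.6/2 = 0.3
(a) O2 has the smaller value, so O2 is the limiting reagent.
(b) Moles of CO2 = 0.6 mol O2 × (1/2) = 0.3 mol; mass = 0.3 mol × 44.01 g/mol = 13.2 g
(c) CH4 consumed = 0.6 × (1/2) = 0.3 mol; remaining = 3.90025 − 0.3 = 3.60025 mol; mass = 3.60025 mol × 16.04 g/mol = 57.75 g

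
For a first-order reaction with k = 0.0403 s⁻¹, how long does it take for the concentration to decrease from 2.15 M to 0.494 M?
36.49 s

From ln[A] = ln[A]₀ - k·t: t = ln([A]₀/[A])/k = ln(2.15/0.494)/0.0403 = ln(4.3522)/0.0403 = 1.4707/0.0403 = 36.49 s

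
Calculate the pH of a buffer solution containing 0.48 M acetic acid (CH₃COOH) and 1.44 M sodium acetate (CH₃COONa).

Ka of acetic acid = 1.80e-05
pH = 5.22

pKa = -log(1.80e-05) = 4.74. pH = pKa + log([A⁻]/[HA]) = 4.74 + log(1.44/0.48)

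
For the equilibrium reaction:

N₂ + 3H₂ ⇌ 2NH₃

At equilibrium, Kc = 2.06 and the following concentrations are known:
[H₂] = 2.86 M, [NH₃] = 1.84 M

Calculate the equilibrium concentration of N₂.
[N₂] = 0.0703 M

Kc = ([NH₃]^2) / ([N₂] × [H₂]^3) = 2.06
[N₂]^1 = (product terms)/(Kc · other reactant terms) = 3.3856 / (2.06 · 23.394) = 0.070254
[N₂] = 0.0703 M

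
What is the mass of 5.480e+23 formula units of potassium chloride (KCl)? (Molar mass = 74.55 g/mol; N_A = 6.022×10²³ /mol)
Moles = 5.480e+23 ÷ 6.022×10²³ = 0.909997 mol
Mass = 0.909997 mol × 74.55 g/mol = 67.84 g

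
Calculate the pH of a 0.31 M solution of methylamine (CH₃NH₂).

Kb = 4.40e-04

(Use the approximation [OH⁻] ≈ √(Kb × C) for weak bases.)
pH = 12.07

[OH⁻] = √(Kb × C) = √(4.40e-04 × 0.31) = 1.1679e-02. pOH = 1.93, pH = 14 - pOH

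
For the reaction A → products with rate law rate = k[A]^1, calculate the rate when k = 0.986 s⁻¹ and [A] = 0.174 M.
0.1716 M/s

rate = k·[A]^1 = 0.986·(0.174)^1 = 0.986·0.174 = 0.1716 M/s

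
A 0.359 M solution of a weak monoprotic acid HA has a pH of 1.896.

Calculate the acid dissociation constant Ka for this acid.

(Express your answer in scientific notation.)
K_a = 4.66e-04

[H⁺] = 10^(−pH) = 10^(−1.896) = 1.271e-02 M. For HA ⇌ H⁺ + A⁻, Ka = x²/(C − x) = (1.271e-02)²/(0.359 − 1.271e-02) = 4.66e-04.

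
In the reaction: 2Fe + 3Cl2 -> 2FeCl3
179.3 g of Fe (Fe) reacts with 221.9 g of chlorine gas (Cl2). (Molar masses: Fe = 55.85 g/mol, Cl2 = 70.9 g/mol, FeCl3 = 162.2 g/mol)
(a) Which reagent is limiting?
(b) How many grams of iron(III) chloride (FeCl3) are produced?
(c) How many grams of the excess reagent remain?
(a) Cl2, (b) 338.4 g, (c) 62.77 g

Moles of Fe = 179.3 g ÷ 55.85 g/mol = 3.21038 mol
Moles of Cl2 = 221.9 g ÷ 70.9 g/mol = 3.12976 mol
Moles ÷ coefficient: Fe: 3.21038/2 = 1.605, Cl2: 3.12976/3 = 1.043
(a) Cl2 has the smaller value, so Cl2 is the limiting reagent.
(b) Moles of FeCl3 = 3.12976 mol Cl2 × (2/3) = 2.08651 mol; mass = 2.08651 mol × 162.2 g/mol = 338.4 g
(c) Fe consumed = 3.12976 × (2/3) = 2.08651 mol; remaining = 3.21038 − 2.08651 = 1.12388 mol; mass = 1.12388 mol × 55.85 g/mol = 62.77 g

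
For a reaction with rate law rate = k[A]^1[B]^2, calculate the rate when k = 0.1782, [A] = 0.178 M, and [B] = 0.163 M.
0.0008428 M/s

rate = k·[A]^1·[B]^2 = 0.1782·(0.178)^1·(0.163)^2 = 0.1782·0.178·0.026569 = 0.0008428 M/s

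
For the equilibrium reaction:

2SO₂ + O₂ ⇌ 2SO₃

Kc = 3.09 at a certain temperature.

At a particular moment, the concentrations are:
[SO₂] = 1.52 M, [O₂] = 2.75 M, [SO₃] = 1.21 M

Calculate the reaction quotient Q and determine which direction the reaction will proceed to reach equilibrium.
Q = 0.230, Q < K, reaction proceeds forward (toward products)

Q = ([SO₃]^2) / ([SO₂]^2 × [O₂])
  = ((1.21)^2) / ((1.52)^2·(2.75)) = 1.4641/6.3536 = 0.2304
Since Q = 0.2304 < Kc = 3.09, the reaction proceeds forward (toward products) to reach equilibrium.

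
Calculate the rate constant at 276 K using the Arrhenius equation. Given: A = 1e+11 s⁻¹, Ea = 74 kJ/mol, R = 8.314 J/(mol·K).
9.88e-04 s⁻¹

k = A·exp(-Ea/(R·T)) = 1e+11·exp(-74000/(8.314·276)) = 1e+11·exp(-32.2487) = 1e+11·9.8754e-15 = 9.88e-04 s⁻¹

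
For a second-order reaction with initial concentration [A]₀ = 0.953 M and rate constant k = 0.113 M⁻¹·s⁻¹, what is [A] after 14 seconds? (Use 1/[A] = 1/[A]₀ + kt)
0.3800 M

1/[A] = 1/[A]₀ + k·t = 1/0.953 + (0.113)·(14) = 1.0493 + 1.5820 = 2.6313
[A] = 1/2.6313 = 0.3800 M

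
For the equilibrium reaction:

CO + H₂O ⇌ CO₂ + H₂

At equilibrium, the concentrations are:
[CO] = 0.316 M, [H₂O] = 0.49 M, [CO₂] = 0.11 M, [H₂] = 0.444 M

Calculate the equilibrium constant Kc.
K_c = 0.3154

Kc = ([CO₂] × [H₂]) / ([CO] × [H₂O])
   = ((0.11)·(0.444)) / ((0.316)·(0.49))
   = 0.04884 / 0.15484 = 0.3154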